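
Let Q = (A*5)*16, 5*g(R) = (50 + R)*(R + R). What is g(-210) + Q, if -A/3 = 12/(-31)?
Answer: 419520/31 ≈ 13533.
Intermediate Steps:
A = 36/31 (A = -36/(-31) = -36*(-1)/31 = -3*(-12/31) = 36/31 ≈ 1.1613)
g(R) = 2*R*(50 + R)/5 (g(R) = ((50 + R)*(R + R))/5 = ((50 + R)*(2*R))/5 = (2*R*(50 + R))/5 = 2*R*(50 + R)/5)
Q = 2880/31 (Q = ((36/31)*5)*16 = (180/31)*16 = 2880/31 ≈ 92.903)
g(-210) + Q = (⅖)*(-210)*(50 - 210) + 2880/31 = (⅖)*(-210)*(-160) + 2880/31 = 13440 + 2880/31 = 419520/31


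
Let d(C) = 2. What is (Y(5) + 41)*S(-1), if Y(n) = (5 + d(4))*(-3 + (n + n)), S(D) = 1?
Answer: 90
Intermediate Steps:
Y(n) = -21 + 14*n (Y(n) = (5 + 2)*(-3 + (n + n)) = 7*(-3 + 2*n) = -21 + 14*n)
(Y(5) + 41)*S(-1) = ((-21 + 14*5) + 41)*1 = ((-21 + 70) + 41)*1 = (49 + 41)*1 = 90*1 = 90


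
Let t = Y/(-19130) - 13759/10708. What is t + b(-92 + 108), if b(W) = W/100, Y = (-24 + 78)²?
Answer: -654147879/512110100 ≈ -1.2774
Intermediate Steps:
Y = 2916 (Y = 54² = 2916)
b(W) = W/100 (b(W) = W*(1/100) = W/100)
t = -147217099/102422020 (t = 2916/(-19130) - 13759/10708 = 2916*(-1/19130) - 13759*1/10708 = -1458/9565 - 13759/10708 = -147217099/102422020 ≈ -1.4374)
t + b(-92 + 108) = -147217099/102422020 + (-92 + 108)/100 = -147217099/102422020 + (1/100)*16 = -147217099/102422020 + 4/25 = -654147879/512110100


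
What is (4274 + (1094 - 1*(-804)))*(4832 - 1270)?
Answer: 21984664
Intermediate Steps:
(4274 + (1094 - 1*(-804)))*(4832 - 1270) = (4274 + (1094 + 804))*3562 = (4274 + 1898)*3562 = 6172*3562 = 21984664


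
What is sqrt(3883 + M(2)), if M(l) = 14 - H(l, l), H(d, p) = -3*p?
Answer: sqrt(3903) ≈ 62.474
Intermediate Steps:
M(l) = 14 + 3*l (M(l) = 14 - (-3)*l = 14 + 3*l)
sqrt(3883 + M(2)) = sqrt(3883 + (14 + 3*2)) = sqrt(3883 + (14 + 6)) = sqrt(3883 + 20) = sqrt(3903)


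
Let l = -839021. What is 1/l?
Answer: -1/839021 ≈ -1.1919e-6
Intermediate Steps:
1/l = 1/(-839021) = -1/839021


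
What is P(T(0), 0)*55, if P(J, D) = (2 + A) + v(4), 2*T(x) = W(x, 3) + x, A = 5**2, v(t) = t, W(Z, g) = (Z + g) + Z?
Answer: 1705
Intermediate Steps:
W(Z, g) = g + 2*Z
A = 25
T(x) = 3/2 + 3*x/2 (T(x) = ((3 + 2*x) + x)/2 = (3 + 3*x)/2 = 3/2 + 3*x/2)
P(J, D) = 31 (P(J, D) = (2 + 25) + 4 = 27 + 4 = 31)
P(T(0), 0)*55 = 31*55 = 1705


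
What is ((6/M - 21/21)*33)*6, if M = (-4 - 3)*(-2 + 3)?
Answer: -2574/7 ≈ -367.71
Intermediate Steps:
M = -7 (M = -7*1 = -7)
((6/M - 21/21)*33)*6 = ((6/(-7) - 21/21)*33)*6 = ((6*(-⅐) - 21*1/21)*33)*6 = ((-6/7 - 1)*33)*6 = -13/7*33*6 = -429/7*6 = -2574/7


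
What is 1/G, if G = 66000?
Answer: 1/66000 ≈ 1.5152e-5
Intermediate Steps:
1/G = 1/66000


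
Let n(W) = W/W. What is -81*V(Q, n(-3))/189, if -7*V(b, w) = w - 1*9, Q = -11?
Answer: -24/49 ≈ -0.48980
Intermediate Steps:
n(W) = 1
V(b, w) = 9/7 - w/7 (V(b, w) = -(w - 1*9)/7 = -(w - 9)/7 = -(-9 + w)/7 = 9/7 - w/7)
-81*V(Q, n(-3))/189 = -81*(9/7 - ⅐*1)/189 = -81*(9/7 - ⅐)/189 = -648/(7*189) = -81*8/1323 = -24/49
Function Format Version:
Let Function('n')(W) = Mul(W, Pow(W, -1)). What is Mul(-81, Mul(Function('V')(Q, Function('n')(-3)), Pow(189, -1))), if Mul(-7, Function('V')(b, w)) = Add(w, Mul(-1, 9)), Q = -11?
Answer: Rational(-24, 49) ≈ -0.48980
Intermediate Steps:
Function('n')(W) = 1
Function('V')(b, w) = Add(Rational(9, 7), Mul(Rational(-1, 7), w)) (Function('V')(b, w) = Mul(Rational(-1, 7), Add(w, Mul(-1, 9))) = Mul(Rational(-1, 7), Add(w, -9)) = Mul(Rational(-1, 7), Add(-9, w)) = Add(Rational(9, 7), Mul(Rational(-1, 7), w)))
Mul(-81, Mul(Function('V')(Q, Function('n')(-3)), Pow(189, -1))) = Mul(-81, Mul(Add(Rational(9, 7), Mul(Rational(-1, 7), 1)), Pow(189, -1))) = Mul(-81, Mul(Add(Rational(9, 7), Rational(-1, 7)), Rational(1, 189))) = Mul(-81, Mul(Rational(8, 7), Rational(1, 189))) = Mul(-81, Rational(8, 1323)) = Rational(-24, 49)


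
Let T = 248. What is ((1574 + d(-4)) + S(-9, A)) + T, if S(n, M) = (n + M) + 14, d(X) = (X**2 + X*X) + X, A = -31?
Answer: 1824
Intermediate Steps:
d(X) = X + 2*X**2 (d(X) = (X**2 + X**2) + X = 2*X**2 + X = X + 2*X**2)
S(n, M) = 14 + M + n (S(n, M) = (M + n) + 14 = 14 + M + n)
((1574 + d(-4)) + S(-9, A)) + T = ((1574 - 4*(1 + 2*(-4))) + (14 - 31 - 9)) + 248 = ((1574 - 4*(1 - 8)) - 26) + 248 = ((1574 - 4*(-7)) - 26) + 248 = ((1574 + 28) - 26) + 248 = (1602 - 26) + 248 = 1576 + 248 = 1824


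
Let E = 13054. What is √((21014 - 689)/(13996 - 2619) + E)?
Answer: √1689890465491/11377 ≈ 114.26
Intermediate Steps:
√((21014 - 689)/(13996 - 2619) + E) = √((21014 - 689)/(13996 - 2619) + 13054) = √(20325/11377 + 13054) = √(148535683/11377) = √1689890465491/11377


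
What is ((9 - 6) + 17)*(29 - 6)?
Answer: 460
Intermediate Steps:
((9 - 6) + 17)*(29 - 6) = (3 + 17)*23 = 20*23 = 460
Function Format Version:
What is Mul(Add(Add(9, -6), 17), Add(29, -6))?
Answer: 460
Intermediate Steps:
Mul(Add(Add(9, -6), 17), Add(29, -6)) = Mul(Add(3, 17), 23) = Mul(20, 23) = 460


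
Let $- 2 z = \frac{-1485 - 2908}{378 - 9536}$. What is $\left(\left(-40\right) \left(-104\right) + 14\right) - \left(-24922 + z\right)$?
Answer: $\frac{532926729}{18316} \approx 29096.0$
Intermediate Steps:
$z = - \frac{4393}{18316}$ ($z = - \frac{\left(-1485 - 2908\right) \frac{1}{378 - 9536}}{2} = - \frac{\left(-4393\right) \frac{1}{-9158}}{2} = - \frac{\left(-4393\right) \left(- \frac{1}{9158}\right)}{2} = \left(- \frac{1}{2}\right) \frac{4393}{9158} = - \frac{4393}{18316} \approx -0.23985$)
$\left(\left(-40\right) \left(-104\right) + 14\right) - \left(-24922 + z\right) = \left(\left(-40\right) \left(-104\right) + 14\right) - \left(-24922 - \frac{4393}{18316}\right) = \left(4160 + 14\right) - - \frac{456475745}{18316} = 4174 + \frac{456475745}{18316} = \frac{532926729}{18316}$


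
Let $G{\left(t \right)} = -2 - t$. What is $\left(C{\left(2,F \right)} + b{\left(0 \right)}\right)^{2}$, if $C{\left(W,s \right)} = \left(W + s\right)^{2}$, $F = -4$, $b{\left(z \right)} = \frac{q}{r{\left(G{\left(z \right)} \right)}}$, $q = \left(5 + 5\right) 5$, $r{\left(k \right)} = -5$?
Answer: $36$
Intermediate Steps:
$q = 50$ ($q = 10 \cdot 5 = 50$)
$b{\left(z \right)} = -10$ ($b{\left(z \right)} = \frac{50}{-5} = 50 \left(- \frac{1}{5}\right) = -10$)
$\left(C{\left(2,F \right)} + b{\left(0 \right)}\right)^{2} = \left(\left(2 - 4\right)^{2} - 10\right)^{2} = \left(\left(-2\right)^{2} - 10\right)^{2} = \left(4 - 10\right)^{2} = \left(-6\right)^{2} = 36$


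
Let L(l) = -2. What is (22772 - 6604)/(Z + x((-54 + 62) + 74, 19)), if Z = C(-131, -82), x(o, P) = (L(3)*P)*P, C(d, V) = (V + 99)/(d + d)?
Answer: -4236016/189181 ≈ -22.391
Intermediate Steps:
C(d, V) = (99 + V)/(2*d) (C(d, V) = (99 + V)/((2*d)) = (99 + V)*(1/(2*d)) = (99 + V)/(2*d))
x(o, P) = -2*P² (x(o, P) = (-2*P)*P = -2*P²)
Z = -17/262 (Z = (½)*(99 - 82)/(-131) = (½)*(-1/131)*17 = -17/262 ≈ -0.064885)
(22772 - 6604)/(Z + x((-54 + 62) + 74, 19)) = (22772 - 6604)/(-17/262 - 2*19²) = 16168/(-17/262 - 2*361) = 16168/(-17/262 - 722) = 16168/(-189181/262) = 16168*(-262/189181) = -4236016/189181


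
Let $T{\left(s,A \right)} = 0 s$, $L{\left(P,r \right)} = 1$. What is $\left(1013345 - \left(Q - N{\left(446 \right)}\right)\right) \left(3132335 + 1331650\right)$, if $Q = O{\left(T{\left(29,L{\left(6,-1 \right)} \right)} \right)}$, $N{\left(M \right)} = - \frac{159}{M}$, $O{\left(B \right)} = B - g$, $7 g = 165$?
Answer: $\frac{14122868115054495}{3122} \approx 4.5237 \cdot 10^{12}$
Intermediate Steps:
$g = \frac{165}{7}$ ($g = \frac{1}{7} \cdot 165 = \frac{165}{7} \approx 23.571$)
$T{\left(s,A \right)} = 0$
$O{\left(B \right)} = - \frac{165}{7} + B$ ($O{\left(B \right)} = B - \frac{165}{7} = - \frac{165}{7} + B$)
$Q = - \frac{165}{7}$ ($Q = - \frac{165}{7} + 0 = - \frac{165}{7} \approx -23.571$)
$\left(1013345 - \left(Q - N{\left(446 \right)}\right)\right) \left(3132335 + 1331650\right) = \left(1013345 - \left(- \frac{165}{7} + \frac{159}{446}\right)\right) \left(3132335 + 1331650\right) = \left(1013345 + \left(\left(-159\right) \frac{1}{446} + \frac{165}{7}\right)\right) 4463985 = \left(1013345 + \left(- \frac{159}{446} + \frac{165}{7}\right)\right) 4463985 = \left(1013345 + \frac{72477}{3122}\right) 4463985 = \frac{3163735567}{3122} \cdot 4463985 = \frac{14122868115054495}{3122}$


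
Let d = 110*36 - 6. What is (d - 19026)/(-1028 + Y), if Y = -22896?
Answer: 3768/5981 ≈ 0.63000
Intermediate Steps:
d = 3954 (d = 3960 - 6 = 3954)
(d - 19026)/(-1028 + Y) = (3954 - 19026)/(-1028 - 22896) = -15072/(-23924) = -15072*(-1/23924) = 3768/5981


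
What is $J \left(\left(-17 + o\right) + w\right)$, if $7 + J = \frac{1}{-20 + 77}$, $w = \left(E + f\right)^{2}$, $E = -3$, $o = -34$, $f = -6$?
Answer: $- \frac{3980}{19} \approx -209.47$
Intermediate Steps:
$w = 81$ ($w = \left(-3 - 6\right)^{2} = \left(-9\right)^{2} = 81$)
$J = - \frac{398}{57}$ ($J = -7 + \frac{1}{-20 + 77} = -7 + \frac{1}{57} = - \frac{398}{57} \approx -6.9825$)
$J \left(\left(-17 + o\right) + w\right) = - \frac{398 \left(\left(-17 - 34\right) + 81\right)}{57} = - \frac{398 \left(-51 + 81\right)}{57} = \left(- \frac{398}{57}\right) 30 = - \frac{3980}{19}$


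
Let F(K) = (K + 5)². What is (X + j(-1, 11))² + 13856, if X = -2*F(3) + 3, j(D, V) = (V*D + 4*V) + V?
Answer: 20417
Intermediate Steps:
F(K) = (5 + K)²
j(D, V) = 5*V + D*V (j(D, V) = (D*V + 4*V) + V = (4*V + D*V) + V = 5*V + D*V)
X = -125 (X = -2*(5 + 3)² + 3 = -2*8² + 3 = -2*64 + 3 = -128 + 3 = -125)
(X + j(-1, 11))² + 13856 = (-125 + 11*(5 - 1))² + 13856 = (-125 + 11*4)² + 13856 = (-125 + 44)² + 13856 = (-81)² + 13856 = 6561 + 13856 = 20417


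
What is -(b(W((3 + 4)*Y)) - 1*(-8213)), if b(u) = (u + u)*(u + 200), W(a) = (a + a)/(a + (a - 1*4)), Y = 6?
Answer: -1727041/200 ≈ -8635.2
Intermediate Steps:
W(a) = 2*a/(-4 + 2*a) (W(a) = (2*a)/(a + (a - 4)) = (2*a)/(a + (-4 + a)) = (2*a)/(-4 + 2*a) = 2*a/(-4 + 2*a))
b(u) = 2*u*(200 + u) (b(u) = (2*u)*(200 + u) = 2*u*(200 + u))
-(b(W((3 + 4)*Y)) - 1*(-8213)) = -(2*(((3 + 4)*6)/(-2 + (3 + 4)*6))*(200 + ((3 + 4)*6)/(-2 + (3 + 4)*6)) - 1*(-8213)) = -(2*((7*6)/(-2 + 7*6))*(200 + (7*6)/(-2 + 7*6)) + 8213) = -(2*(42/(-2 + 42))*(200 + 42/(-2 + 42)) + 8213) = -(2*(42/40)*(200 + 42/40) + 8213) = -(2*(42*(1/40))*(200 + 42*(1/40)) + 8213) = -(2*(21/20)*(200 + 21/20) + 8213) = -(2*(21/20)*(4021/20) + 8213) = -(84441/200 + 8213) = -1*1727041/200 = -1727041/200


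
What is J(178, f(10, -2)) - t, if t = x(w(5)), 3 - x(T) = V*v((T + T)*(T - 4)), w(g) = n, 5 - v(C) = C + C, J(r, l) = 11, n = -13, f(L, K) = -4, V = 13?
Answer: -11419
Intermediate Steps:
v(C) = 5 - 2*C (v(C) = 5 - (C + C) = 5 - 2*C)
w(g) = -13
x(T) = -62 + 52*T*(-4 + T) (x(T) = 3 - 13*(5 - 2*(T + T)*(T - 4)) = 3 - 13*(5 - 2*2*T*(-4 + T)) = 3 - 13*(5 - 4*T*(-4 + T)) = 3 - (65 - 52*T*(-4 + T)) = 3 + (-65 + 52*T*(-4 + T)) = -62 + 52*T*(-4 + T))
t = 11430 (t = -62 + 52*(-13)*(-4 - 13) = -62 + 52*(-13)*(-17) = -62 + 11492 = 11430)
J(178, f(10, -2)) - t = 11 - 1*11430 = 11 - 11430 = -11419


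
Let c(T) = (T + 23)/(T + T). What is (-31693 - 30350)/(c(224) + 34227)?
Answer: -27795264/15333943 ≈ -1.8127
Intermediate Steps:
c(T) = (23 + T)/(2*T) (c(T) = (23 + T)/((2*T)) = (23 + T)*(1/(2*T)) = (23 + T)/(2*T))
(-31693 - 30350)/(c(224) + 34227) = (-31693 - 30350)/((1/2)*(23 + 224)/224 + 34227) = -62043/((1/2)*(1/224)*247 + 34227) = -62043/(247/448 + 34227) = -62043/15333943/448 = -62043*448/15333943 = -27795264/15333943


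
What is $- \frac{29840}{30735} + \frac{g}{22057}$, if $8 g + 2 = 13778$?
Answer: $- \frac{17293006}{19369197} \approx -0.89281$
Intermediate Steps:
$g = 1722$ ($g = - \frac{1}{4} + \frac{1}{8} \cdot 13778 = - \frac{1}{4} + \frac{6889}{4} = 1722$)
$- \frac{29840}{30735} + \frac{g}{22057} = - \frac{29840}{30735} + \frac{1722}{22057} = \left(-29840\right) \frac{1}{30735} + 1722 \cdot \frac{1}{22057} = - \frac{5968}{6147} + \frac{246}{3151} = - \frac{17293006}{19369197}$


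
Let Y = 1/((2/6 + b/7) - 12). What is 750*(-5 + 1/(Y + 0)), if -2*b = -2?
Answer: -86750/7 ≈ -12393.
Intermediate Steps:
b = 1 (b = -1/2*(-2) = 1)
Y = -21/242 (Y = 1/((2/6 + 1/7) - 12) = 1/((2*(1/6) + 1*(1/7)) - 12) = 1/((1/3 + 1/7) - 12) = 1/(10/21 - 12) = 1/(-242/21) = -21/242 ≈ -0.086777)
750*(-5 + 1/(Y + 0)) = 750*(-5 + 1/(-21/242 + 0)) = 750*(-5 + 1/(-21/242)) = 750*(-5 - 242/21) = 750*(-347/21) = -86750/7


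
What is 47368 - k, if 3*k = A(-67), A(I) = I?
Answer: 142171/3 ≈ 47390.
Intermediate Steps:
k = -67/3 (k = (⅓)*(-67) = -67/3 ≈ -22.333)
47368 - k = 47368 - 1*(-67/3) = 47368 + 67/3 = 142171/3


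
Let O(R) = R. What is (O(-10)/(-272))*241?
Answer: 1205/136 ≈ 8.8603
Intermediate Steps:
(O(-10)/(-272))*241 = -10/(-272)*241 = -10*(-1/272)*241 = (5/136)*241 = 1205/136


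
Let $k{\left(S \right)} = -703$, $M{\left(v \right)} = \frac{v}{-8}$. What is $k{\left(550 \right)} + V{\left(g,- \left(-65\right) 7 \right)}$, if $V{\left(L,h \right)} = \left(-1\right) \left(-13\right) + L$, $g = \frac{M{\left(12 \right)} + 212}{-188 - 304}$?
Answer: $- \frac{679381}{984} \approx -690.43$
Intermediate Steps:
$M{\left(v \right)} = - \frac{v}{8}$ ($M{\left(v \right)} = v \left(- \frac{1}{8}\right) = - \frac{v}{8}$)
$g = - \frac{421}{984}$ ($g = \frac{\left(- \frac{1}{8}\right) 12 + 212}{-188 - 304} = \frac{- \frac{3}{2} + 212}{-492} = \frac{421}{2} \left(- \frac{1}{492}\right) = - \frac{421}{984} \approx -0.42785$)
$V{\left(L,h \right)} = 13 + L$
$k{\left(550 \right)} + V{\left(g,- \left(-65\right) 7 \right)} = -703 + \left(13 - \frac{421}{984}\right) = -703 + \frac{12371}{984} = - \frac{679381}{984}$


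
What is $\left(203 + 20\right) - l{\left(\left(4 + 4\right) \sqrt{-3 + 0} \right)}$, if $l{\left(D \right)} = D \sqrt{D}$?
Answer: $223 - 16 \sqrt{2} \cdot 3^{\frac{3}{4}} i^{\frac{3}{2}} \approx 259.47 - 36.472 i$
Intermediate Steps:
$l{\left(D \right)} = D^{\frac{3}{2}}$
$\left(203 + 20\right) - l{\left(\left(4 + 4\right) \sqrt{-3 + 0} \right)} = \left(203 + 20\right) - \left(\left(4 + 4\right) \sqrt{-3 + 0}\right)^{\frac{3}{2}} = 223 - \left(8 \sqrt{-3}\right)^{\frac{3}{2}} = 223 - \left(8 i \sqrt{3}\right)^{\frac{3}{2}} = 223 - 16 \sqrt{2} \cdot 3^{\frac{3}{4}} i^{\frac{3}{2}}$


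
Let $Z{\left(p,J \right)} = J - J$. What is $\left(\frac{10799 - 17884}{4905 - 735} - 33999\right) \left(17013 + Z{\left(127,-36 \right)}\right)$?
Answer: $- \frac{160810182193}{278} \approx -5.7845 \cdot 10^{8}$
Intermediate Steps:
$Z{\left(p,J \right)} = 0$
$\left(\frac{10799 - 17884}{4905 - 735} - 33999\right) \left(17013 + Z{\left(127,-36 \right)}\right) = \left(\frac{10799 - 17884}{4905 - 735} - 33999\right) \left(17013 + 0\right) = \left(- \frac{7085}{4170} - 33999\right) 17013 = \left(\left(-7085\right) \frac{1}{4170} - 33999\right) 17013 = \left(- \frac{1417}{834} - 33999\right) 17013 = \left(- \frac{28356583}{834}\right) 17013 = - \frac{160810182193}{278}$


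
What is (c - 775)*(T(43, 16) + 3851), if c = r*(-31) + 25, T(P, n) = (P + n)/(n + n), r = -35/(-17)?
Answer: -1705730985/544 ≈ -3.1355e+6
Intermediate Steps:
r = 35/17 (r = -35*(-1/17) = 35/17 ≈ 2.0588)
T(P, n) = (P + n)/(2*n) (T(P, n) = (P + n)/((2*n)) = (P + n)*(1/(2*n)) = (P + n)/(2*n))
c = -660/17 (c = (35/17)*(-31) + 25 = -1085/17 + 25 = -660/17 ≈ -38.824)
(c - 775)*(T(43, 16) + 3851) = (-660/17 - 775)*((½)*(43 + 16)/16 + 3851) = -13835*((½)*(1/16)*59 + 3851)/17 = -13835*(59/32 + 3851)/17 = -13835/17*123291/32 = -1705730985/544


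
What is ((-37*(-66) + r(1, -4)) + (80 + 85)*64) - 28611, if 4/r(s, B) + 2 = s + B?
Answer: -78049/5 ≈ -15610.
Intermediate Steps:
r(s, B) = 4/(-2 + B + s) (r(s, B) = 4/(-2 + (s + B)) = 4/(-2 + (B + s)) = 4/(-2 + B + s))
((-37*(-66) + r(1, -4)) + (80 + 85)*64) - 28611 = ((-37*(-66) + 4/(-2 - 4 + 1)) + (80 + 85)*64) - 28611 = ((2442 + 4/(-5)) + 165*64) - 28611 = ((2442 + 4*(-⅕)) + 10560) - 28611 = ((2442 - ⅘) + 10560) - 28611 = (12206/5 + 10560) - 28611 = 65006/5 - 28611 = -78049/5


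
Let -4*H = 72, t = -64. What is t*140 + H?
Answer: -8978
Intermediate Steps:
H = -18 (H = -¼*72 = -18)
t*140 + H = -64*140 - 18 = -8960 - 18 = -8978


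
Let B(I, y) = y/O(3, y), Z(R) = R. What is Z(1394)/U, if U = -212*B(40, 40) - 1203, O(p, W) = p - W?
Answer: -51578/36031 ≈ -1.4315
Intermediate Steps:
B(I, y) = y/(3 - y)
U = -36031/37 (U = -(-212)*40/(-3 + 40) - 1203 = -(-212)*40/37 - 1203 = -212*(-40/37) - 1203 = 8480/37 - 1203 = -36031/37 ≈ -973.81)
Z(1394)/U = 1394/(-36031/37) = 1394*(-37/36031) = -51578/36031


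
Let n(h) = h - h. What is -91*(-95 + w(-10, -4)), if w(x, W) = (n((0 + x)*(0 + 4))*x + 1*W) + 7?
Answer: 8372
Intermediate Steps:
n(h) = 0
w(x, W) = 7 + W (w(x, W) = (0*x + 1*W) + 7 = (0 + W) + 7 = W + 7 = 7 + W)
-91*(-95 + w(-10, -4)) = -91*(-95 + (7 - 4)) = -91*(-95 + 3) = -91*(-92) = 8372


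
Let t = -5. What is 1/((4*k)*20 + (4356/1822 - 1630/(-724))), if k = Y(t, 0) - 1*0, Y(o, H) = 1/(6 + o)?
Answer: 329782/27913461 ≈ 0.011814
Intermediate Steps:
k = 1 (k = 1/(6 - 5) - 1*0 = 1/1 + 0 = 1 + 0 = 1)
1/((4*k)*20 + (4356/1822 - 1630/(-724))) = 1/((4*1)*20 + (4356/1822 - 1630/(-724))) = 1/(4*20 + (4356*(1/1822) - 1630*(-1/724))) = 1/(80 + (2178/911 + 815/362)) = 1/(80 + 1530901/329782) = 1/(27913461/329782) = 329782/27913461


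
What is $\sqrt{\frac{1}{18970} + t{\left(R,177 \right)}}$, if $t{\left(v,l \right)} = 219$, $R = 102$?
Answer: $\frac{\sqrt{78809556070}}{18970} \approx 14.799$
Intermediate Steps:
$\sqrt{\frac{1}{18970} + t{\left(R,177 \right)}} = \sqrt{\frac{1}{18970} + 219} = \sqrt{\frac{4154431}{18970}} = \frac{\sqrt{78809556070}}{18970}$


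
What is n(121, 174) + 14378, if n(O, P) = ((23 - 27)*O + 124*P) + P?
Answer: 35644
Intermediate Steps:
n(O, P) = -4*O + 125*P (n(O, P) = (-4*O + 124*P) + P = -4*O + 125*P)
n(121, 174) + 14378 = (-4*121 + 125*174) + 14378 = (-484 + 21750) + 14378 = 21266 + 14378 = 35644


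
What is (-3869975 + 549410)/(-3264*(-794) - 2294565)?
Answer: -1106855/99017 ≈ -11.178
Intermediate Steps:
(-3869975 + 549410)/(-3264*(-794) - 2294565) = -3320565/(2591616 - 2294565) = -3320565/297051 = -3320565*1/297051 = -1106855/99017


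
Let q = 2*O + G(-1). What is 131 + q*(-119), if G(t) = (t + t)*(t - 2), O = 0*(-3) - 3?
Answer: 131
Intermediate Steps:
O = -3 (O = 0 - 3 = -3)
G(t) = 2*t*(-2 + t) (G(t) = (2*t)*(-2 + t) = 2*t*(-2 + t))
q = 0 (q = 2*(-3) + 2*(-1)*(-2 - 1) = -6 + 2*(-1)*(-3) = -6 + 6 = 0)
131 + q*(-119) = 131 + 0*(-119) = 131 + 0 = 131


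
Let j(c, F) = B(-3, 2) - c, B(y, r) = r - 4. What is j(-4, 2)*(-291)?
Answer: -582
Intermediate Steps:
B(y, r) = -4 + r
j(c, F) = -2 - c (j(c, F) = (-4 + 2) - c = -2 - c)
j(-4, 2)*(-291) = (-2 - 1*(-4))*(-291) = (-2 + 4)*(-291) = 2*(-291) = -582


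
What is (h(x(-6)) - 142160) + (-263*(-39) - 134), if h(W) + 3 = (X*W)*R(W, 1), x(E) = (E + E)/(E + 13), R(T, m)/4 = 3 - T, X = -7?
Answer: -922696/7 ≈ -1.3181e+5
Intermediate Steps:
R(T, m) = 12 - 4*T (R(T, m) = 4*(3 - T) = 12 - 4*T)
x(E) = 2*E/(13 + E) (x(E) = (2*E)/(13 + E) = 2*E/(13 + E))
h(W) = -3 - 7*W*(12 - 4*W) (h(W) = -3 + (-7*W)*(12 - 4*W) = -3 - 7*W*(12 - 4*W))
(h(x(-6)) - 142160) + (-263*(-39) - 134) = ((-3 + 28*(2*(-6)/(13 - 6))*(-3 + 2*(-6)/(13 - 6))) - 142160) + (-263*(-39) - 134) = ((-3 + 28*(2*(-6)/7)*(-3 + 2*(-6)/7)) - 142160) + (10257 - 134) = ((-3 + 28*(2*(-6)*(⅐))*(-3 + 2*(-6)*(⅐))) - 142160) + 10123 = ((-3 + 28*(-12/7)*(-3 - 12/7)) - 142160) + 10123 = ((-3 + 28*(-12/7)*(-33/7)) - 142160) + 10123 = ((-3 + 1584/7) - 142160) + 10123 = (1563/7 - 142160) + 10123 = -993557/7 + 10123 = -922696/7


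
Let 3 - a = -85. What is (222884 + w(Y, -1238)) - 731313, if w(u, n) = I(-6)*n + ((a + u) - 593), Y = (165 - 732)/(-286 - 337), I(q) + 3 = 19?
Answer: -47057957/89 ≈ -5.2874e+5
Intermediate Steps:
a = 88 (a = 3 - 1*(-85) = 3 + 85 = 88)
I(q) = 16 (I(q) = -3 + 19 = 16)
Y = 81/89 (Y = -567/(-623) = -567*(-1/623) = 81/89 ≈ 0.91011)
w(u, n) = -505 + u + 16*n (w(u, n) = 16*n + ((88 + u) - 593) = 16*n + (-505 + u) = -505 + u + 16*n)
(222884 + w(Y, -1238)) - 731313 = (222884 + (-505 + 81/89 + 16*(-1238))) - 731313 = (222884 + (-505 + 81/89 - 19808)) - 731313 = (222884 - 1807776/89) - 731313 = 18028900/89 - 731313 = -47057957/89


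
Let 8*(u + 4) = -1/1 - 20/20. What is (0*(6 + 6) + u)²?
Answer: 289/16 ≈ 18.063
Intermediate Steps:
u = -17/4 (u = -4 + (-1/1 - 20/20)/8 = -4 + (-1*1 - 20*1/20)/8 = -4 + (-1 - 1)/8 = -4 + (⅛)*(-2) = -4 - ¼ = -17/4 ≈ -4.2500)
(0*(6 + 6) + u)² = (0*(6 + 6) - 17/4)² = (0*12 - 17/4)² = (0 - 17/4)² = (-17/4)² = 289/16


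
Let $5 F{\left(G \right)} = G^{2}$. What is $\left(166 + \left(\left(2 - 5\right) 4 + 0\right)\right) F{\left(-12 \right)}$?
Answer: $\frac{22176}{5} \approx 4435.2$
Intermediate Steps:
$F{\left(G \right)} = \frac{G^{2}}{5}$
$\left(166 + \left(\left(2 - 5\right) 4 + 0\right)\right) F{\left(-12 \right)} = \left(166 + \left(\left(2 - 5\right) 4 + 0\right)\right) \frac{\left(-12\right)^{2}}{5} = \left(166 + \left(\left(2 - 5\right) 4 + 0\right)\right) \frac{1}{5} \cdot 144 = \left(166 + \left(\left(-3\right) 4 + 0\right)\right) \frac{144}{5} = \left(166 + \left(-12 + 0\right)\right) \frac{144}{5} = \left(166 - 12\right) \frac{144}{5} = 154 \cdot \frac{144}{5} = \frac{22176}{5}$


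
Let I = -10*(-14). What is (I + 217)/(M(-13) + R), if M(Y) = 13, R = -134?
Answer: -357/121 ≈ -2.9504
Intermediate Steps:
I = 140
(I + 217)/(M(-13) + R) = (140 + 217)/(13 - 134) = 357/(-121) = 357*(-1/121) = -357/121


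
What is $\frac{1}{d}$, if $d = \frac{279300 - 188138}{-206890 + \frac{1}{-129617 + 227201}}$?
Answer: $- \frac{20189153759}{8895952608} \approx -2.2695$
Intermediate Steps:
$d = - \frac{8895952608}{20189153759}$ ($d = \frac{91162}{-206890 + \frac{1}{97584}} = \frac{91162}{- \frac{20189153759}{97584}} = 91162 \left(- \frac{97584}{20189153759}\right) = - \frac{8895952608}{20189153759} \approx -0.44063$)
$\frac{1}{d} = \frac{1}{- \frac{8895952608}{20189153759}} = - \frac{20189153759}{8895952608}$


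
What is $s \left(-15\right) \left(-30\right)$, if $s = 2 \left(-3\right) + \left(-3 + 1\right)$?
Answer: $-3600$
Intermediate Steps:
$s = -8$ ($s = -6 - 2 = -8$)
$s \left(-15\right) \left(-30\right) = \left(-8\right) \left(-15\right) \left(-30\right) = 120 \left(-30\right) = -3600$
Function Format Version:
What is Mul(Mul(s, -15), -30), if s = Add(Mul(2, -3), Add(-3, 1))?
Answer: -3600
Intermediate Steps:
s = -8 (s = Add(-6, -2) = -8)
Mul(Mul(s, -15), -30) = Mul(Mul(-8, -15), -30) = Mul(120, -30) = -3600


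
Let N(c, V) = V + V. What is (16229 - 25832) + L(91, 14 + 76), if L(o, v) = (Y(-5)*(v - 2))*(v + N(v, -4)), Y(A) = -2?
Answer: -24035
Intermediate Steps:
N(c, V) = 2*V
L(o, v) = (-8 + v)*(4 - 2*v) (L(o, v) = (-2*(v - 2))*(v + 2*(-4)) = (-2*(-2 + v))*(v - 8) = (4 - 2*v)*(-8 + v) = (-8 + v)*(4 - 2*v))
(16229 - 25832) + L(91, 14 + 76) = (16229 - 25832) + (-32 - 2*(14 + 76)² + 20*(14 + 76)) = -9603 + (-32 - 2*90² + 20*90) = -9603 + (-32 - 2*8100 + 1800) = -9603 + (-32 - 16200 + 1800) = -9603 - 14432 = -24035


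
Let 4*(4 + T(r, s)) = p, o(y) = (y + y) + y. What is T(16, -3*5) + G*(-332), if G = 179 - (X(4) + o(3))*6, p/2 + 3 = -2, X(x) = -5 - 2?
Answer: -110901/2 ≈ -55451.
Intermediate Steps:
X(x) = -7
o(y) = 3*y (o(y) = 2*y + y = 3*y)
p = -10 (p = -6 + 2*(-2) = -6 - 4 = -10)
T(r, s) = -13/2 (T(r, s) = -4 + (¼)*(-10) = -4 - 5/2 = -13/2)
G = 167 (G = 179 - (-7 + 3*3)*6 = 179 - (-7 + 9)*6 = 179 - 2*6 = 179 - 1*12 = 179 - 12 = 167)
T(16, -3*5) + G*(-332) = -13/2 + 167*(-332) = -13/2 - 55444 = -110901/2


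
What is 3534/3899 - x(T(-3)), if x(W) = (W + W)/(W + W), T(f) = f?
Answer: -365/3899 ≈ -0.093614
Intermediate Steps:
x(W) = 1 (x(W) = (2*W)/((2*W)) = (2*W)*(1/(2*W)) = 1)
3534/3899 - x(T(-3)) = 3534/3899 - 1*1 = 3534*(1/3899) - 1 = 3534/3899 - 1 = -365/3899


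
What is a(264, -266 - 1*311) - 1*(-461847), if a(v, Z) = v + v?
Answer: 462375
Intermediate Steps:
a(v, Z) = 2*v
a(264, -266 - 1*311) - 1*(-461847) = 2*264 - 1*(-461847) = 528 + 461847 = 462375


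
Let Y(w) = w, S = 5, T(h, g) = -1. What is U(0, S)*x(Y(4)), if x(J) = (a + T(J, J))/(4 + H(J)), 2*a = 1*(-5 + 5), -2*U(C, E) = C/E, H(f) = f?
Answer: 0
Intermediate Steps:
U(C, E) = -C/(2*E)
a = 0 (a = (1*(-5 + 5))/2 = (1*0)/2 = (½)*0 = 0)
x(J) = -1/(4 + J) (x(J) = (0 - 1)/(4 + J) = -1/(4 + J))
U(0, S)*x(Y(4)) = (-½*0/5)*(-1/(4 + 4)) = (-½*0*⅕)*(-1/8) = 0*(-1*⅛) = 0*(-⅛) = 0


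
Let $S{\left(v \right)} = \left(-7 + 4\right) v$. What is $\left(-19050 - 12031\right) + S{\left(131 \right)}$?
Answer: $-31474$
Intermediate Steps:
$S{\left(v \right)} = - 3 v$
$\left(-19050 - 12031\right) + S{\left(131 \right)} = \left(-19050 - 12031\right) - 393 = -31081 - 393 = -31474$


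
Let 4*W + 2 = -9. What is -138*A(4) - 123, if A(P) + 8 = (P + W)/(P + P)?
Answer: 15351/16 ≈ 959.44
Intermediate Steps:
W = -11/4 (W = -½ + (¼)*(-9) = -½ - 9/4 = -11/4 ≈ -2.7500)
A(P) = -8 + (-11/4 + P)/(2*P) (A(P) = -8 + (P - 11/4)/(P + P) = -8 + (-11/4 + P)/((2*P)) = -8 + (-11/4 + P)*(1/(2*P)) = -8 + (-11/4 + P)/(2*P))
-138*A(4) - 123 = -69*(-11 - 60*4)/(4*4) - 123 = -69*(-11 - 240)/(4*4) - 123 = -69*(-251)/(4*4) - 123 = -138*(-251/32) - 123 = 17319/16 - 123 = 15351/16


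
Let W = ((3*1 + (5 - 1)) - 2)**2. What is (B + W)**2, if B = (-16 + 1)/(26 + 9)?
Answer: 29584/49 ≈ 603.75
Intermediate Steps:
W = 25 (W = ((3 + 4) - 2)**2 = (7 - 2)**2 = 5**2 = 25)
B = -3/7 (B = -15/35 = -15*1/35 = -3/7 ≈ -0.42857)
(B + W)**2 = (-3/7 + 25)**2 = (172/7)**2 = 29584/49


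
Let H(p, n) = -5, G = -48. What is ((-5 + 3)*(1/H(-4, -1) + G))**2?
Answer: 232324/25 ≈ 9293.0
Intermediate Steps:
((-5 + 3)*(1/H(-4, -1) + G))**2 = ((-5 + 3)*(1/(-5) - 48))**2 = (-2*(-1/5 - 48))**2 = (-2*(-241/5))**2 = (482/5)**2 = 232324/25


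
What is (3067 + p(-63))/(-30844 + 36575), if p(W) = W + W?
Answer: 2941/5731 ≈ 0.51317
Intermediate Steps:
p(W) = 2*W
(3067 + p(-63))/(-30844 + 36575) = (3067 + 2*(-63))/(-30844 + 36575) = (3067 - 126)/5731 = 2941*(1/5731) = 2941/5731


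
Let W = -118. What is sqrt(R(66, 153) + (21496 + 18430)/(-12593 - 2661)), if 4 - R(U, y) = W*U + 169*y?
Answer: 3*I*sqrt(116779300354)/7627 ≈ 134.42*I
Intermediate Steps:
R(U, y) = 4 - 169*y + 118*U (R(U, y) = 4 - (-118*U + 169*y) = 4 + (-169*y + 118*U) = 4 - 169*y + 118*U)
sqrt(R(66, 153) + (21496 + 18430)/(-12593 - 2661)) = sqrt((4 - 169*153 + 118*66) + (21496 + 18430)/(-12593 - 2661)) = sqrt((4 - 25857 + 7788) + 39926/(-15254)) = sqrt(-18065 + 39926*(-1/15254)) = sqrt(-18065 - 19963/7627) = sqrt(-137801718/7627) = 3*I*sqrt(116779300354)/7627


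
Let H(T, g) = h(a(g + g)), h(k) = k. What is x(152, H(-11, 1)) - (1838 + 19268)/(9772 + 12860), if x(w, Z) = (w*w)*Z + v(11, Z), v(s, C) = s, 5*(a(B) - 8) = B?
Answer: 10981253903/56580 ≈ 1.9408e+5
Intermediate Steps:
a(B) = 8 + B/5
H(T, g) = 8 + 2*g/5 (H(T, g) = 8 + (g + g)/5 = 8 + (2*g)/5 = 8 + 2*g/5)
x(w, Z) = 11 + Z*w**2 (x(w, Z) = (w*w)*Z + 11 = w**2*Z + 11 = Z*w**2 + 11 = 11 + Z*w**2)
x(152, H(-11, 1)) - (1838 + 19268)/(9772 + 12860) = (11 + (8 + (2/5)*1)*152**2) - (1838 + 19268)/(9772 + 12860) = (11 + (8 + 2/5)*23104) - 21106/22632 = (11 + (42/5)*23104) - 21106/22632 = (11 + 970368/5) - 1*10553/11316 = 970423/5 - 10553/11316 = 10981253903/56580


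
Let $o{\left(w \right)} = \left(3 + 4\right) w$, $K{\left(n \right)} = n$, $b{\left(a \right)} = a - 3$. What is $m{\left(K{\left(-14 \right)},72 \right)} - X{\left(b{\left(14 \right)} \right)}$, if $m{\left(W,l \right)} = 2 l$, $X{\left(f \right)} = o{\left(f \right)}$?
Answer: $67$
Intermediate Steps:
$b{\left(a \right)} = -3 + a$ ($b{\left(a \right)} = a - 3 = -3 + a$)
$o{\left(w \right)} = 7 w$
$X{\left(f \right)} = 7 f$
$m{\left(K{\left(-14 \right)},72 \right)} - X{\left(b{\left(14 \right)} \right)} = 2 \cdot 72 - 7 \left(-3 + 14\right) = 144 - 7 \cdot 11 = 144 - 77 = 67$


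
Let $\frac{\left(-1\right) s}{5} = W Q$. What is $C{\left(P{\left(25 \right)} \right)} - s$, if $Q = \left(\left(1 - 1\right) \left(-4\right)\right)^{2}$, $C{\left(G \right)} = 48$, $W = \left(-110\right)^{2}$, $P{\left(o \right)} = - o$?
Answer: $48$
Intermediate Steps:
$W = 12100$
$Q = 0$ ($Q = \left(0 \left(-4\right)\right)^{2} = 0^{2} = 0$)
$s = 0$ ($s = - 5 \cdot 12100 \cdot 0 = \left(-5\right) 0 = 0$)
$C{\left(P{\left(25 \right)} \right)} - s = 48 - 0 = 48 + 0 = 48$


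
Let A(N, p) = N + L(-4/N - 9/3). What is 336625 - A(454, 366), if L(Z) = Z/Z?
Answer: 336170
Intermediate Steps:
L(Z) = 1
A(N, p) = 1 + N (A(N, p) = N + 1 = 1 + N)
336625 - A(454, 366) = 336625 - (1 + 454) = 336625 - 1*455 = 336625 - 455 = 336170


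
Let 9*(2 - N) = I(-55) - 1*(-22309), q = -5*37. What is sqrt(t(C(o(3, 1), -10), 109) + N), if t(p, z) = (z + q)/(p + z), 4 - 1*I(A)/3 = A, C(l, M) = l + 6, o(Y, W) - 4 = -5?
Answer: I*sqrt(22474)/3 ≈ 49.971*I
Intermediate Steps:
o(Y, W) = -1 (o(Y, W) = 4 - 5 = -1)
C(l, M) = 6 + l
q = -185
I(A) = 12 - 3*A
t(p, z) = (-185 + z)/(p + z) (t(p, z) = (z - 185)/(p + z) = (-185 + z)/(p + z))
N = -22468/9 (N = 2 - ((12 - 3*(-55)) - 1*(-22309))/9 = 2 - ((12 + 165) + 22309)/9 = 2 - (177 + 22309)/9 = 2 - 1/9*22486 = 2 - 22486/9 = -22468/9 ≈ -2496.4)
sqrt(t(C(o(3, 1), -10), 109) + N) = sqrt((-185 + 109)/((6 - 1) + 109) - 22468/9) = sqrt(-76/(5 + 109) - 22468/9) = sqrt(-76/114 - 22468/9) = sqrt((1/114)*(-76) - 22468/9) = sqrt(-2/3 - 22468/9) = sqrt(-22474/9) = I*sqrt(22474)/3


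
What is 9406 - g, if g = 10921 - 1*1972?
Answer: 457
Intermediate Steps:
g = 8949 (g = 10921 - 1972 = 8949)
9406 - g = 9406 - 1*8949 = 9406 - 8949 = 457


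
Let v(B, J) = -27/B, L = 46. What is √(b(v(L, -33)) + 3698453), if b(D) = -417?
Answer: 2*√924509 ≈ 1923.0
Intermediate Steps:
√(b(v(L, -33)) + 3698453) = √(-417 + 3698453) = √3698036 = 2*√924509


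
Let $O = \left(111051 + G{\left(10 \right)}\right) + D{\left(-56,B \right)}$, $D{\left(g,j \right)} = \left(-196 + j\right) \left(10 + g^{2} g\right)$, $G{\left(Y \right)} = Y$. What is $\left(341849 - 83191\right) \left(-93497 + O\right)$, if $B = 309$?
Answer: $-5128131263412$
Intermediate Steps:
$D{\left(g,j \right)} = \left(-196 + j\right) \left(10 + g^{3}\right)$
$O = -19732417$ ($O = \left(111051 + 10\right) + \left(-1960 - 196 \left(-56\right)^{3} + 10 \cdot 309 + 309 \left(-56\right)^{3}\right) = 111061 + \left(-1960 - -34420736 + 3090 + 309 \left(-175616\right)\right) = 111061 + \left(-1960 + 34420736 + 3090 - 54265344\right) = 111061 - 19843478 = -19732417$)
$\left(341849 - 83191\right) \left(-93497 + O\right) = \left(341849 - 83191\right) \left(-93497 - 19732417\right) = 258658 \left(-19825914\right) = -5128131263412$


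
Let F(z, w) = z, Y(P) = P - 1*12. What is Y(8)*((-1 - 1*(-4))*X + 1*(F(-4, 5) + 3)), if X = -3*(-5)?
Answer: -176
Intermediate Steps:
Y(P) = -12 + P (Y(P) = P - 12 = -12 + P)
X = 15
Y(8)*((-1 - 1*(-4))*X + 1*(F(-4, 5) + 3)) = (-12 + 8)*((-1 - 1*(-4))*15 + 1*(-4 + 3)) = -4*((-1 + 4)*15 + 1*(-1)) = -4*(3*15 - 1) = -4*(45 - 1) = -4*44 = -176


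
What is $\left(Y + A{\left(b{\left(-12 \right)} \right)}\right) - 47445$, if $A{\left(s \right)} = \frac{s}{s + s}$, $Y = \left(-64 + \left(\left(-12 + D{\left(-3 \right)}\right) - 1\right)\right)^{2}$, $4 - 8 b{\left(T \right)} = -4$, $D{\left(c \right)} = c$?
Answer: $- \frac{82089}{2} \approx -41045.0$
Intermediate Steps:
$b{\left(T \right)} = 1$ ($b{\left(T \right)} = \frac{1}{2} - - \frac{1}{2} = \frac{1}{2} + \frac{1}{2} = 1$)
$Y = 6400$ ($Y = \left(-64 - 16\right)^{2} = \left(-80\right)^{2} = 6400$)
$A{\left(s \right)} = \frac{1}{2}$ ($A{\left(s \right)} = \frac{s}{2 s} = s \frac{1}{2 s} = \frac{1}{2}$)
$\left(Y + A{\left(b{\left(-12 \right)} \right)}\right) - 47445 = \left(6400 + \frac{1}{2}\right) - 47445 = \frac{12801}{2} - 47445 = - \frac{82089}{2}$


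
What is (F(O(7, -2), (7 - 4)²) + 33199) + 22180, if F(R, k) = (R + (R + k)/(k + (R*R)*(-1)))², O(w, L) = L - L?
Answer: 55380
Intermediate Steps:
O(w, L) = 0
F(R, k) = (R + (R + k)/(k - R²))² (F(R, k) = (R + (R + k)/(k + R²*(-1)))² = (R + (R + k)/(k - R²))²)
(F(O(7, -2), (7 - 4)²) + 33199) + 22180 = ((0 + (7 - 4)² - 1*0³ + 0*(7 - 4)²)²/(0² - (7 - 4)²)² + 33199) + 22180 = ((0 + 3² - 1*0 + 0*3²)²/(0 - 1*3²)² + 33199) + 22180 = ((0 + 9 + 0 + 0*9)²/(0 - 1*9)² + 33199) + 22180 = ((0 + 9 + 0 + 0)²/(0 - 9)² + 33199) + 22180 = (9²/(-9)² + 33199) + 22180 = ((1/81)*81 + 33199) + 22180 = (1 + 33199) + 22180 = 33200 + 22180 = 55380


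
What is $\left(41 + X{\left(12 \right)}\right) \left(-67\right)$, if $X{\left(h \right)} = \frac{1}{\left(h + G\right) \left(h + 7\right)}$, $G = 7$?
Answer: $- \frac{991734}{361} \approx -2747.2$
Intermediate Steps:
$X{\left(h \right)} = \frac{1}{\left(7 + h\right)^{2}}$ ($X{\left(h \right)} = \frac{1}{\left(h + 7\right) \left(h + 7\right)} = \frac{1}{\left(7 + h\right) \left(7 + h\right)} = \frac{1}{\left(7 + h\right)^{2}}$)
$\left(41 + X{\left(12 \right)}\right) \left(-67\right) = \left(41 + \frac{1}{49 + 12^{2} + 14 \cdot 12}\right) \left(-67\right) = \left(41 + \frac{1}{49 + 144 + 168}\right) \left(-67\right) = \left(41 + \frac{1}{361}\right) \left(-67\right) = \frac{14802}{361} \left(-67\right) = - \frac{991734}{361}$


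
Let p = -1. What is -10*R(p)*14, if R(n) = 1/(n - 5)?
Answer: 70/3 ≈ 23.333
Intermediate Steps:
R(n) = 1/(-5 + n)
-10*R(p)*14 = -10/(-5 - 1)*14 = -10/(-6)*14 = -10*(-1/6)*14 = (5/3)*14 = 70/3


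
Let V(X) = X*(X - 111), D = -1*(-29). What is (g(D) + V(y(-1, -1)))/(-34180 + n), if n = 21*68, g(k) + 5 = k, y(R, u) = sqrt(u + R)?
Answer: -11/16376 + 111*I*sqrt(2)/32752 ≈ -0.00067171 + 0.0047929*I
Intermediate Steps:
y(R, u) = sqrt(R + u)
D = 29
g(k) = -5 + k
n = 1428
V(X) = X*(-111 + X)
(g(D) + V(y(-1, -1)))/(-34180 + n) = ((-5 + 29) + sqrt(-1 - 1)*(-111 + sqrt(-1 - 1)))/(-34180 + 1428) = (24 + sqrt(-2)*(-111 + sqrt(-2)))/(-32752) = (24 + (I*sqrt(2))*(-111 + I*sqrt(2)))*(-1/32752) = (24 + I*sqrt(2)*(-111 + I*sqrt(2)))*(-1/32752) = -3/4094 - I*sqrt(2)*(-111 + I*sqrt(2))/32752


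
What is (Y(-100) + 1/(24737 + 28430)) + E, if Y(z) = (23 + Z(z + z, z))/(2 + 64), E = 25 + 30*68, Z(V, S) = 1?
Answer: 1207901084/584837 ≈ 2065.4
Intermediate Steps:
E = 2065 (E = 25 + 2040 = 2065)
Y(z) = 4/11 (Y(z) = (23 + 1)/(2 + 64) = 24/66 = 24*(1/66) = 4/11)
(Y(-100) + 1/(24737 + 28430)) + E = (4/11 + 1/(24737 + 28430)) + 2065 = (4/11 + 1/53167) + 2065 = 212679/584837 + 2065 = 1207901084/584837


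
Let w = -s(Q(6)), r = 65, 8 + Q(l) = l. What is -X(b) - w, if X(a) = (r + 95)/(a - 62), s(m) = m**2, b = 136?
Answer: 68/37 ≈ 1.8378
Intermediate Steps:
Q(l) = -8 + l
X(a) = 160/(-62 + a) (X(a) = (65 + 95)/(a - 62) = 160/(-62 + a))
w = -4 (w = -(-8 + 6)**2 = -1*(-2)**2 = -1*4 = -4)
-X(b) - w = -160/(-62 + 136) - 1*(-4) = -160/74 + 4 = -1*80/37 + 4 = -80/37 + 4 = 68/37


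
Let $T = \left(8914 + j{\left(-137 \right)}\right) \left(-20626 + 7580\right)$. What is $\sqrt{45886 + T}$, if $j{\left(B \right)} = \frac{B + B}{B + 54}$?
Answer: $\frac{i \sqrt{801116474594}}{83} \approx 10784.0 i$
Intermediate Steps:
$j{\left(B \right)} = \frac{2 B}{54 + B}$
$T = - \frac{9655814256}{83}$ ($T = \left(8914 + 2 \left(-137\right) \frac{1}{54 - 137}\right) \left(-20626 + 7580\right) = \left(8914 + 2 \left(-137\right) \frac{1}{-83}\right) \left(-13046\right) = \left(8914 + 2 \left(-137\right) \left(- \frac{1}{83}\right)\right) \left(-13046\right) = \left(8914 + \frac{274}{83}\right) \left(-13046\right) = \frac{740136}{83} \left(-13046\right) = - \frac{9655814256}{83} \approx -1.1634 \cdot 10^{8}$)
$\sqrt{45886 + T} = \sqrt{45886 - \frac{9655814256}{83}} = \sqrt{- \frac{9652005718}{83}} = \frac{i \sqrt{801116474594}}{83}$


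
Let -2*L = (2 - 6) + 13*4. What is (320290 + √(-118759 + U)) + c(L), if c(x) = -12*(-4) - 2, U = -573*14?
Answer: 320336 + I*√126781 ≈ 3.2034e+5 + 356.06*I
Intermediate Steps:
L = -24 (L = -((2 - 6) + 13*4)/2 = -(-4 + 52)/2 = -½*48 = -24)
U = -8022
c(x) = 46 (c(x) = 48 - 2 = 46)
(320290 + √(-118759 + U)) + c(L) = (320290 + √(-118759 - 8022)) + 46 = (320290 + √(-126781)) + 46 = (320290 + I*√126781) + 46 = 320336 + I*√126781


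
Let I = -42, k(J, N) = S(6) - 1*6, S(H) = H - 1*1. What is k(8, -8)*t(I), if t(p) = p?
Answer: 42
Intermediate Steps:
S(H) = -1 + H (S(H) = H - 1 = -1 + H)
k(J, N) = -1 (k(J, N) = (-1 + 6) - 1*6 = 5 - 6 = -1)
k(8, -8)*t(I) = -1*(-42) = 42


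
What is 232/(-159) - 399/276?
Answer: -42491/14628 ≈ -2.9048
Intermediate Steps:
232/(-159) - 399/276 = 232*(-1/159) - 399*1/276 = -232/159 - 133/92 = -42491/14628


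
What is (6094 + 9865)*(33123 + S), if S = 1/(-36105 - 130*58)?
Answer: 23071181557306/43645 ≈ 5.2861e+8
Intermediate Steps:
S = -1/43645 (S = 1/(-36105 - 7540) = 1/(-43645) = -1/43645 ≈ -2.2912e-5)
(6094 + 9865)*(33123 + S) = (6094 + 9865)*(33123 - 1/43645) = 15959*(1445653334/43645) = 23071181557306/43645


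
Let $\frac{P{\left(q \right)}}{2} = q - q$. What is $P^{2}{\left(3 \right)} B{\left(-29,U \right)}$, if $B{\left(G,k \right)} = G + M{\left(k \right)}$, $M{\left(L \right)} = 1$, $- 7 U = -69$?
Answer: $0$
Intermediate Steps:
$U = \frac{69}{7}$ ($U = \left(- \frac{1}{7}\right) \left(-69\right) = \frac{69}{7} \approx 9.8571$)
$P{\left(q \right)} = 0$ ($P{\left(q \right)} = 2 \left(q - q\right) = 2 \cdot 0 = 0$)
$B{\left(G,k \right)} = 1 + G$ ($B{\left(G,k \right)} = G + 1 = 1 + G$)
$P^{2}{\left(3 \right)} B{\left(-29,U \right)} = 0^{2} \left(1 - 29\right) = 0 \left(-28\right) = 0$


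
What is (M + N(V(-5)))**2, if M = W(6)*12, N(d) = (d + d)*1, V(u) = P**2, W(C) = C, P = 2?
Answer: 6400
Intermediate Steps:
V(u) = 4 (V(u) = 2**2 = 4)
N(d) = 2*d (N(d) = (2*d)*1 = 2*d)
M = 72 (M = 6*12 = 72)
(M + N(V(-5)))**2 = (72 + 2*4)**2 = (72 + 8)**2 = 80**2 = 6400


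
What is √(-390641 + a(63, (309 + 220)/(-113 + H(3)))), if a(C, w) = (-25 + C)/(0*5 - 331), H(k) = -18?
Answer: I*√42799031179/331 ≈ 625.01*I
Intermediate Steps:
a(C, w) = 25/331 - C/331 (a(C, w) = (-25 + C)/(0 - 331) = (-25 + C)/(-331) = (-25 + C)*(-1/331) = 25/331 - C/331)
√(-390641 + a(63, (309 + 220)/(-113 + H(3)))) = √(-390641 + (25/331 - 1/331*63)) = √(-390641 + (25/331 - 63/331)) = √(-390641 - 38/331) = √(-129302209/331) = I*√42799031179/331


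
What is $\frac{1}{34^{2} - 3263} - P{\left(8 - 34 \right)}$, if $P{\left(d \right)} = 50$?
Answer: $- \frac{105351}{2107} \approx -50.0$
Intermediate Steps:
$\frac{1}{34^{2} - 3263} - P{\left(8 - 34 \right)} = \frac{1}{34^{2} - 3263} - 50 = \frac{1}{1156 - 3263} - 50 = \frac{1}{-2107} - 50 = - \frac{1}{2107} - 50 = - \frac{105351}{2107}$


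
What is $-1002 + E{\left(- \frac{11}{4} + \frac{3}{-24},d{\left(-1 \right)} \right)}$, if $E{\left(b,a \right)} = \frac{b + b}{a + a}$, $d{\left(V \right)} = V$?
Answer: $- \frac{7993}{8} \approx -999.13$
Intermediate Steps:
$E{\left(b,a \right)} = \frac{b}{a}$ ($E{\left(b,a \right)} = \frac{2 b}{2 a} = 2 b \frac{1}{2 a} = \frac{b}{a}$)
$-1002 + E{\left(- \frac{11}{4} + \frac{3}{-24},d{\left(-1 \right)} \right)} = -1002 + \frac{- \frac{11}{4} + \frac{3}{-24}}{-1} = -1002 + \left(\left(-11\right) \frac{1}{4} + 3 \left(- \frac{1}{24}\right)\right) \left(-1\right) = -1002 + \left(- \frac{11}{4} - \frac{1}{8}\right) \left(-1\right) = -1002 - - \frac{23}{8} = -1002 + \frac{23}{8} = - \frac{7993}{8}$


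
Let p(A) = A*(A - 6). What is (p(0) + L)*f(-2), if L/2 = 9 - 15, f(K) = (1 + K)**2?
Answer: -12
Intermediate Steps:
L = -12 (L = 2*(9 - 15) = 2*(-6) = -12)
p(A) = A*(-6 + A)
(p(0) + L)*f(-2) = (0*(-6 + 0) - 12)*(1 - 2)**2 = (0*(-6) - 12)*(-1)**2 = (0 - 12)*1 = -12*1 = -12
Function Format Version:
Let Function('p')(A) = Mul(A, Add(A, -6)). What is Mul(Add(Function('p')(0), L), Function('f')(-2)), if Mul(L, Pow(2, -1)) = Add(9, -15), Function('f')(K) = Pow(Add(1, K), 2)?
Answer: -12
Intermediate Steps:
L = -12 (L = Mul(2, Add(9, -15)) = Mul(2, -6) = -12)
Function('p')(A) = Mul(A, Add(-6, A))
Mul(Add(Function('p')(0), L), Function('f')(-2)) = Mul(Add(Mul(0, Add(-6, 0)), -12), Pow(Add(1, -2), 2)) = Mul(Add(Mul(0, -6), -12), Pow(-1, 2)) = Mul(Add(0, -12), 1) = Mul(-12, 1) = -12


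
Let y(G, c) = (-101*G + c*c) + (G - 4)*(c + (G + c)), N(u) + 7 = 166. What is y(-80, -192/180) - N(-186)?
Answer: 3334801/225 ≈ 14821.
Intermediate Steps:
N(u) = 159 (N(u) = -7 + 166 = 159)
y(G, c) = c² - 101*G + (-4 + G)*(G + 2*c) (y(G, c) = (-101*G + c²) + (-4 + G)*(G + 2*c) = (c² - 101*G) + (-4 + G)*(G + 2*c) = c² - 101*G + (-4 + G)*(G + 2*c))
y(-80, -192/180) - N(-186) = ((-80)² + (-192/180)² - 105*(-80) - (-1536)/180 + 2*(-80)*(-192/180)) - 1*159 = (6400 + (-192*1/180)² + 8400 - (-1536)/180 + 2*(-80)*(-192*1/180)) - 159 = (6400 + (-16/15)² + 8400 - 8*(-16/15) + 2*(-80)*(-16/15)) - 159 = (6400 + 256/225 + 8400 + 128/15 + 512/3) - 159 = 3370576/225 - 159 = 3334801/225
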